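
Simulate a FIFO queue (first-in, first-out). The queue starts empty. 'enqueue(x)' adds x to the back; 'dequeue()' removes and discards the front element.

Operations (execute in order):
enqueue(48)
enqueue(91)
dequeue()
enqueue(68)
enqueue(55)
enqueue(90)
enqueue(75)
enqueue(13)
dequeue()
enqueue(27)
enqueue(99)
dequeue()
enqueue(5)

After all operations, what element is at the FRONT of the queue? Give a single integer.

enqueue(48): queue = [48]
enqueue(91): queue = [48, 91]
dequeue(): queue = [91]
enqueue(68): queue = [91, 68]
enqueue(55): queue = [91, 68, 55]
enqueue(90): queue = [91, 68, 55, 90]
enqueue(75): queue = [91, 68, 55, 90, 75]
enqueue(13): queue = [91, 68, 55, 90, 75, 13]
dequeue(): queue = [68, 55, 90, 75, 13]
enqueue(27): queue = [68, 55, 90, 75, 13, 27]
enqueue(99): queue = [68, 55, 90, 75, 13, 27, 99]
dequeue(): queue = [55, 90, 75, 13, 27, 99]
enqueue(5): queue = [55, 90, 75, 13, 27, 99, 5]

Answer: 55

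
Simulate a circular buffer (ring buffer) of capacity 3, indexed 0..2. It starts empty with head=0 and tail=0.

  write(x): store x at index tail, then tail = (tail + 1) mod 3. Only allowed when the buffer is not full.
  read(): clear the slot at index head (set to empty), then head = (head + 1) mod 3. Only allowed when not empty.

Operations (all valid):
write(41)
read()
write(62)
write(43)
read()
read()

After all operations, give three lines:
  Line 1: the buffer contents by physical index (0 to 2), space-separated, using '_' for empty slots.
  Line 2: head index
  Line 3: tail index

Answer: _ _ _
0
0

Derivation:
write(41): buf=[41 _ _], head=0, tail=1, size=1
read(): buf=[_ _ _], head=1, tail=1, size=0
write(62): buf=[_ 62 _], head=1, tail=2, size=1
write(43): buf=[_ 62 43], head=1, tail=0, size=2
read(): buf=[_ _ 43], head=2, tail=0, size=1
read(): buf=[_ _ _], head=0, tail=0, size=0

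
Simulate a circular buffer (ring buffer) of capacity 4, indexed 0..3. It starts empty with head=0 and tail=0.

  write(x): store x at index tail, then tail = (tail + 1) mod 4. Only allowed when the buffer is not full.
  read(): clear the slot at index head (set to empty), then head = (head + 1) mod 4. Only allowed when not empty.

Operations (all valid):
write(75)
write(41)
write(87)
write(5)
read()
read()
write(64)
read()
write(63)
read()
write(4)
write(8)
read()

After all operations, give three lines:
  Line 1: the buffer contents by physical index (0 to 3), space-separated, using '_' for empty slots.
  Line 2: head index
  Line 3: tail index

Answer: _ 63 4 8
1
0

Derivation:
write(75): buf=[75 _ _ _], head=0, tail=1, size=1
write(41): buf=[75 41 _ _], head=0, tail=2, size=2
write(87): buf=[75 41 87 _], head=0, tail=3, size=3
write(5): buf=[75 41 87 5], head=0, tail=0, size=4
read(): buf=[_ 41 87 5], head=1, tail=0, size=3
read(): buf=[_ _ 87 5], head=2, tail=0, size=2
write(64): buf=[64 _ 87 5], head=2, tail=1, size=3
read(): buf=[64 _ _ 5], head=3, tail=1, size=2
write(63): buf=[64 63 _ 5], head=3, tail=2, size=3
read(): buf=[64 63 _ _], head=0, tail=2, size=2
write(4): buf=[64 63 4 _], head=0, tail=3, size=3
write(8): buf=[64 63 4 8], head=0, tail=0, size=4
read(): buf=[_ 63 4 8], head=1, tail=0, size=3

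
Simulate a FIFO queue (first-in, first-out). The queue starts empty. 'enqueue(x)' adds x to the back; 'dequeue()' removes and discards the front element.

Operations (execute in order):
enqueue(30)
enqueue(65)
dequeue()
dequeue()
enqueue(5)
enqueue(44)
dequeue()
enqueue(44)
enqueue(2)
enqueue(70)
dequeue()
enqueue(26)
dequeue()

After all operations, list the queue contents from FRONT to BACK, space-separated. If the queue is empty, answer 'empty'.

Answer: 2 70 26

Derivation:
enqueue(30): [30]
enqueue(65): [30, 65]
dequeue(): [65]
dequeue(): []
enqueue(5): [5]
enqueue(44): [5, 44]
dequeue(): [44]
enqueue(44): [44, 44]
enqueue(2): [44, 44, 2]
enqueue(70): [44, 44, 2, 70]
dequeue(): [44, 2, 70]
enqueue(26): [44, 2, 70, 26]
dequeue(): [2, 70, 26]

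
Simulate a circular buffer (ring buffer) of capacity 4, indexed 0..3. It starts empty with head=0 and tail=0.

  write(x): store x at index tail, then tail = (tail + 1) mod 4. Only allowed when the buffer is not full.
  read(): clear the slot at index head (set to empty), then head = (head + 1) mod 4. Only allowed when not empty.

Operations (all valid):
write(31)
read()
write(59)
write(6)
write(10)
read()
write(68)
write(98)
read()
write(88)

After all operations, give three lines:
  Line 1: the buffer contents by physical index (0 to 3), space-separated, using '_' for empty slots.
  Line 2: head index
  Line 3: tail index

write(31): buf=[31 _ _ _], head=0, tail=1, size=1
read(): buf=[_ _ _ _], head=1, tail=1, size=0
write(59): buf=[_ 59 _ _], head=1, tail=2, size=1
write(6): buf=[_ 59 6 _], head=1, tail=3, size=2
write(10): buf=[_ 59 6 10], head=1, tail=0, size=3
read(): buf=[_ _ 6 10], head=2, tail=0, size=2
write(68): buf=[68 _ 6 10], head=2, tail=1, size=3
write(98): buf=[68 98 6 10], head=2, tail=2, size=4
read(): buf=[68 98 _ 10], head=3, tail=2, size=3
write(88): buf=[68 98 88 10], head=3, tail=3, size=4

Answer: 68 98 88 10
3
3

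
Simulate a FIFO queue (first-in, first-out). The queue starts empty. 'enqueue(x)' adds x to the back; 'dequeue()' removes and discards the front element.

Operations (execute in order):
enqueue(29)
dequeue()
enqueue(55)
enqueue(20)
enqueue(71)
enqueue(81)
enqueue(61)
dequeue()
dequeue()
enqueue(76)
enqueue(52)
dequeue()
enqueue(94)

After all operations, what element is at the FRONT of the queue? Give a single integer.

Answer: 81

Derivation:
enqueue(29): queue = [29]
dequeue(): queue = []
enqueue(55): queue = [55]
enqueue(20): queue = [55, 20]
enqueue(71): queue = [55, 20, 71]
enqueue(81): queue = [55, 20, 71, 81]
enqueue(61): queue = [55, 20, 71, 81, 61]
dequeue(): queue = [20, 71, 81, 61]
dequeue(): queue = [71, 81, 61]
enqueue(76): queue = [71, 81, 61, 76]
enqueue(52): queue = [71, 81, 61, 76, 52]
dequeue(): queue = [81, 61, 76, 52]
enqueue(94): queue = [81, 61, 76, 52, 94]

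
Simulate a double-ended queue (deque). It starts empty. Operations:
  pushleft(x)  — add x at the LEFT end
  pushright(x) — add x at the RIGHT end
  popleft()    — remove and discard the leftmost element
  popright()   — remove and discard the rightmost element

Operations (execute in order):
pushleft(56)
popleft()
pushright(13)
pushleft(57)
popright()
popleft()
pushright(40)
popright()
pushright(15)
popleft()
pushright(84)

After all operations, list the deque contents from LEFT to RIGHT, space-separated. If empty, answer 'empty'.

Answer: 84

Derivation:
pushleft(56): [56]
popleft(): []
pushright(13): [13]
pushleft(57): [57, 13]
popright(): [57]
popleft(): []
pushright(40): [40]
popright(): []
pushright(15): [15]
popleft(): []
pushright(84): [84]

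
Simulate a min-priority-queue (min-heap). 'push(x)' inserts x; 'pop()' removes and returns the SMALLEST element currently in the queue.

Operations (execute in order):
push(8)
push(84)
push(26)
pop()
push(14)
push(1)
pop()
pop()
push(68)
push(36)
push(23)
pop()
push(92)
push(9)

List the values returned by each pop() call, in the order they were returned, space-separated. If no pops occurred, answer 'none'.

push(8): heap contents = [8]
push(84): heap contents = [8, 84]
push(26): heap contents = [8, 26, 84]
pop() → 8: heap contents = [26, 84]
push(14): heap contents = [14, 26, 84]
push(1): heap contents = [1, 14, 26, 84]
pop() → 1: heap contents = [14, 26, 84]
pop() → 14: heap contents = [26, 84]
push(68): heap contents = [26, 68, 84]
push(36): heap contents = [26, 36, 68, 84]
push(23): heap contents = [23, 26, 36, 68, 84]
pop() → 23: heap contents = [26, 36, 68, 84]
push(92): heap contents = [26, 36, 68, 84, 92]
push(9): heap contents = [9, 26, 36, 68, 84, 92]

Answer: 8 1 14 23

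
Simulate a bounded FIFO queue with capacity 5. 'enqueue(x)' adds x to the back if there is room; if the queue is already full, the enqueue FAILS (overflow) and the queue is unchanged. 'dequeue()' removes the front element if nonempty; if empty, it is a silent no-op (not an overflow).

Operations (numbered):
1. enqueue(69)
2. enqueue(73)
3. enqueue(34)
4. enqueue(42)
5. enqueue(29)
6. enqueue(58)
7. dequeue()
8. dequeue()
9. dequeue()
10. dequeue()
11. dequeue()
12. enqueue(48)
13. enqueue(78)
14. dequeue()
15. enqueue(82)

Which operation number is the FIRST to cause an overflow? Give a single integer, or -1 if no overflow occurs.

Answer: 6

Derivation:
1. enqueue(69): size=1
2. enqueue(73): size=2
3. enqueue(34): size=3
4. enqueue(42): size=4
5. enqueue(29): size=5
6. enqueue(58): size=5=cap → OVERFLOW (fail)
7. dequeue(): size=4
8. dequeue(): size=3
9. dequeue(): size=2
10. dequeue(): size=1
11. dequeue(): size=0
12. enqueue(48): size=1
13. enqueue(78): size=2
14. dequeue(): size=1
15. enqueue(82): size=2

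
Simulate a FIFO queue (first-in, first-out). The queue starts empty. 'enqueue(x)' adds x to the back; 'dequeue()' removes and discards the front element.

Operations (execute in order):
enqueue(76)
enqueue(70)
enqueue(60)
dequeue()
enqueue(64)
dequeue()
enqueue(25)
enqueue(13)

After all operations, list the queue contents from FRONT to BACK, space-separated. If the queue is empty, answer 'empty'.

enqueue(76): [76]
enqueue(70): [76, 70]
enqueue(60): [76, 70, 60]
dequeue(): [70, 60]
enqueue(64): [70, 60, 64]
dequeue(): [60, 64]
enqueue(25): [60, 64, 25]
enqueue(13): [60, 64, 25, 13]

Answer: 60 64 25 13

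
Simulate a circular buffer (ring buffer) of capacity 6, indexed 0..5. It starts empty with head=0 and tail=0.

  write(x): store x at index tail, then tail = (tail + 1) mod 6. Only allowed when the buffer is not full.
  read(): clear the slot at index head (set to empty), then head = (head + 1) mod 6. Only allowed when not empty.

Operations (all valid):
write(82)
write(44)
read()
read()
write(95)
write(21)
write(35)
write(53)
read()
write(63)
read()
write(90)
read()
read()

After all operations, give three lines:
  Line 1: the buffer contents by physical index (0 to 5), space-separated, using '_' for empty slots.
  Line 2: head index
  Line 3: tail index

Answer: 63 90 _ _ _ _
0
2

Derivation:
write(82): buf=[82 _ _ _ _ _], head=0, tail=1, size=1
write(44): buf=[82 44 _ _ _ _], head=0, tail=2, size=2
read(): buf=[_ 44 _ _ _ _], head=1, tail=2, size=1
read(): buf=[_ _ _ _ _ _], head=2, tail=2, size=0
write(95): buf=[_ _ 95 _ _ _], head=2, tail=3, size=1
write(21): buf=[_ _ 95 21 _ _], head=2, tail=4, size=2
write(35): buf=[_ _ 95 21 35 _], head=2, tail=5, size=3
write(53): buf=[_ _ 95 21 35 53], head=2, tail=0, size=4
read(): buf=[_ _ _ 21 35 53], head=3, tail=0, size=3
write(63): buf=[63 _ _ 21 35 53], head=3, tail=1, size=4
read(): buf=[63 _ _ _ 35 53], head=4, tail=1, size=3
write(90): buf=[63 90 _ _ 35 53], head=4, tail=2, size=4
read(): buf=[63 90 _ _ _ 53], head=5, tail=2, size=3
read(): buf=[63 90 _ _ _ _], head=0, tail=2, size=2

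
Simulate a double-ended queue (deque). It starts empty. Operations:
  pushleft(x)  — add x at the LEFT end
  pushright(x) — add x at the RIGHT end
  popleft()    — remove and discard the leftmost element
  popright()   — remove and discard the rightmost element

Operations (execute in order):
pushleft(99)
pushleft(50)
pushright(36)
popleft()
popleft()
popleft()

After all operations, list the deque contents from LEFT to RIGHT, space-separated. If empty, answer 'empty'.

Answer: empty

Derivation:
pushleft(99): [99]
pushleft(50): [50, 99]
pushright(36): [50, 99, 36]
popleft(): [99, 36]
popleft(): [36]
popleft(): []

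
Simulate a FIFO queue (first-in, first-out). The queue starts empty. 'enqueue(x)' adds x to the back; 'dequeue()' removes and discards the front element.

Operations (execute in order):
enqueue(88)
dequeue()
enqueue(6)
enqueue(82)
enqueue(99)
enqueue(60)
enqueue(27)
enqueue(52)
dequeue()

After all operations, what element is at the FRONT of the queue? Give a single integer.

Answer: 82

Derivation:
enqueue(88): queue = [88]
dequeue(): queue = []
enqueue(6): queue = [6]
enqueue(82): queue = [6, 82]
enqueue(99): queue = [6, 82, 99]
enqueue(60): queue = [6, 82, 99, 60]
enqueue(27): queue = [6, 82, 99, 60, 27]
enqueue(52): queue = [6, 82, 99, 60, 27, 52]
dequeue(): queue = [82, 99, 60, 27, 52]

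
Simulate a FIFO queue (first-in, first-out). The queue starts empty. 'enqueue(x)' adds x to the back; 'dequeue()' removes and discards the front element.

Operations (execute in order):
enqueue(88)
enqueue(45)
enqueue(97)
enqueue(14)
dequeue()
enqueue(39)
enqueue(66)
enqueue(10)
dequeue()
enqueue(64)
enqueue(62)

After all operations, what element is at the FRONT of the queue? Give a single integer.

enqueue(88): queue = [88]
enqueue(45): queue = [88, 45]
enqueue(97): queue = [88, 45, 97]
enqueue(14): queue = [88, 45, 97, 14]
dequeue(): queue = [45, 97, 14]
enqueue(39): queue = [45, 97, 14, 39]
enqueue(66): queue = [45, 97, 14, 39, 66]
enqueue(10): queue = [45, 97, 14, 39, 66, 10]
dequeue(): queue = [97, 14, 39, 66, 10]
enqueue(64): queue = [97, 14, 39, 66, 10, 64]
enqueue(62): queue = [97, 14, 39, 66, 10, 64, 62]

Answer: 97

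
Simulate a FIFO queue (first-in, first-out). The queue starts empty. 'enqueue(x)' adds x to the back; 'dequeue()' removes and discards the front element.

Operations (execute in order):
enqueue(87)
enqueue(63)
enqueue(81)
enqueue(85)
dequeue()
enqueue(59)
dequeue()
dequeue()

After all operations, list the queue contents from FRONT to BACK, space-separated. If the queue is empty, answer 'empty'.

Answer: 85 59

Derivation:
enqueue(87): [87]
enqueue(63): [87, 63]
enqueue(81): [87, 63, 81]
enqueue(85): [87, 63, 81, 85]
dequeue(): [63, 81, 85]
enqueue(59): [63, 81, 85, 59]
dequeue(): [81, 85, 59]
dequeue(): [85, 59]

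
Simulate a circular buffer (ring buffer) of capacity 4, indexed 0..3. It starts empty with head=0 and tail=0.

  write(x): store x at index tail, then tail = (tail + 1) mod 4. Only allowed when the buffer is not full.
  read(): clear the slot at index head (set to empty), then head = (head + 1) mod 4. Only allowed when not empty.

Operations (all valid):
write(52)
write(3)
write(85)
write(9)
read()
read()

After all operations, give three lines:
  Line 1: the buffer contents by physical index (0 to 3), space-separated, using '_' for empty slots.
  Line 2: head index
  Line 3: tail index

Answer: _ _ 85 9
2
0

Derivation:
write(52): buf=[52 _ _ _], head=0, tail=1, size=1
write(3): buf=[52 3 _ _], head=0, tail=2, size=2
write(85): buf=[52 3 85 _], head=0, tail=3, size=3
write(9): buf=[52 3 85 9], head=0, tail=0, size=4
read(): buf=[_ 3 85 9], head=1, tail=0, size=3
read(): buf=[_ _ 85 9], head=2, tail=0, size=2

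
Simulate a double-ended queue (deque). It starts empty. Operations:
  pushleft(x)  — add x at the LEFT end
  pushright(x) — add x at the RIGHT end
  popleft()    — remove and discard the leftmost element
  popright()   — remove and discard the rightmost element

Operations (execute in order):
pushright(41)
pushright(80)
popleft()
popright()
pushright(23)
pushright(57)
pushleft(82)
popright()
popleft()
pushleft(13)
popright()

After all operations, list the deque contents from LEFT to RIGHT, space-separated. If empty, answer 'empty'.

Answer: 13

Derivation:
pushright(41): [41]
pushright(80): [41, 80]
popleft(): [80]
popright(): []
pushright(23): [23]
pushright(57): [23, 57]
pushleft(82): [82, 23, 57]
popright(): [82, 23]
popleft(): [23]
pushleft(13): [13, 23]
popright(): [13]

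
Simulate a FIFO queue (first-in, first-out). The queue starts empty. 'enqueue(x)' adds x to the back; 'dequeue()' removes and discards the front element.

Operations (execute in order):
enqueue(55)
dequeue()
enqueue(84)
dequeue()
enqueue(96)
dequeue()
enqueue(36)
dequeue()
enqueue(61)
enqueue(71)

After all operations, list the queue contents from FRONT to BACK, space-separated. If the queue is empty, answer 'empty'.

enqueue(55): [55]
dequeue(): []
enqueue(84): [84]
dequeue(): []
enqueue(96): [96]
dequeue(): []
enqueue(36): [36]
dequeue(): []
enqueue(61): [61]
enqueue(71): [61, 71]

Answer: 61 71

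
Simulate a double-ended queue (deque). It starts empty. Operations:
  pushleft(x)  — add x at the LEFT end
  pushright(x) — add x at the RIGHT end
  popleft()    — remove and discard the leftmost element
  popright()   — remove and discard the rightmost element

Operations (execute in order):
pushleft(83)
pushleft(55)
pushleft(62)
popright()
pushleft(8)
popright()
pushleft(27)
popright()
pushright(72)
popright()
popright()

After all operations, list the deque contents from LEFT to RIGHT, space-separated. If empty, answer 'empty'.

Answer: 27

Derivation:
pushleft(83): [83]
pushleft(55): [55, 83]
pushleft(62): [62, 55, 83]
popright(): [62, 55]
pushleft(8): [8, 62, 55]
popright(): [8, 62]
pushleft(27): [27, 8, 62]
popright(): [27, 8]
pushright(72): [27, 8, 72]
popright(): [27, 8]
popright(): [27]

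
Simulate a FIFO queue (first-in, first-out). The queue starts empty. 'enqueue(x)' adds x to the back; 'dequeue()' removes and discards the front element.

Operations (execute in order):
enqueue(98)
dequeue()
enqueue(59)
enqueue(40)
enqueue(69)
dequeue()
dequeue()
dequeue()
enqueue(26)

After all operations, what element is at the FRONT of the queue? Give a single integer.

Answer: 26

Derivation:
enqueue(98): queue = [98]
dequeue(): queue = []
enqueue(59): queue = [59]
enqueue(40): queue = [59, 40]
enqueue(69): queue = [59, 40, 69]
dequeue(): queue = [40, 69]
dequeue(): queue = [69]
dequeue(): queue = []
enqueue(26): queue = [26]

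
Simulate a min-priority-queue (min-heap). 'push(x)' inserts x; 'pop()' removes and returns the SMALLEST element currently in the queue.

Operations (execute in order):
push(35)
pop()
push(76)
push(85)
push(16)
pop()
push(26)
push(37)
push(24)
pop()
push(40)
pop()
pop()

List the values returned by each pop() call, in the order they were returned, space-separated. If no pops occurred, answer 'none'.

push(35): heap contents = [35]
pop() → 35: heap contents = []
push(76): heap contents = [76]
push(85): heap contents = [76, 85]
push(16): heap contents = [16, 76, 85]
pop() → 16: heap contents = [76, 85]
push(26): heap contents = [26, 76, 85]
push(37): heap contents = [26, 37, 76, 85]
push(24): heap contents = [24, 26, 37, 76, 85]
pop() → 24: heap contents = [26, 37, 76, 85]
push(40): heap contents = [26, 37, 40, 76, 85]
pop() → 26: heap contents = [37, 40, 76, 85]
pop() → 37: heap contents = [40, 76, 85]

Answer: 35 16 24 26 37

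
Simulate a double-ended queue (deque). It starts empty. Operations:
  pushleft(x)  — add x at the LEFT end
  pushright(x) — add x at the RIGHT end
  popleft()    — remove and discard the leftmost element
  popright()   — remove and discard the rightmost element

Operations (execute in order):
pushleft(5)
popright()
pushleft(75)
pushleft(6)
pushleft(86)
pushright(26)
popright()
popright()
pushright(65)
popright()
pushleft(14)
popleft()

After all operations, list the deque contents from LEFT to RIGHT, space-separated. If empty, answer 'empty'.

pushleft(5): [5]
popright(): []
pushleft(75): [75]
pushleft(6): [6, 75]
pushleft(86): [86, 6, 75]
pushright(26): [86, 6, 75, 26]
popright(): [86, 6, 75]
popright(): [86, 6]
pushright(65): [86, 6, 65]
popright(): [86, 6]
pushleft(14): [14, 86, 6]
popleft(): [86, 6]

Answer: 86 6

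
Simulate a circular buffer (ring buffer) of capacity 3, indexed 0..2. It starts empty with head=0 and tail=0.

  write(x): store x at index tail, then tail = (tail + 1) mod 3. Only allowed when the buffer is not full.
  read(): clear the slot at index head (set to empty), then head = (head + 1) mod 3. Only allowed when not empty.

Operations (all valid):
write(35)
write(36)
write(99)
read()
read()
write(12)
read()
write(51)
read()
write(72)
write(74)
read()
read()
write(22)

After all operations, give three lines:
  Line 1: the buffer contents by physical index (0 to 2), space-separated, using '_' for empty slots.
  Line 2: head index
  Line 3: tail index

Answer: 74 22 _
0
2

Derivation:
write(35): buf=[35 _ _], head=0, tail=1, size=1
write(36): buf=[35 36 _], head=0, tail=2, size=2
write(99): buf=[35 36 99], head=0, tail=0, size=3
read(): buf=[_ 36 99], head=1, tail=0, size=2
read(): buf=[_ _ 99], head=2, tail=0, size=1
write(12): buf=[12 _ 99], head=2, tail=1, size=2
read(): buf=[12 _ _], head=0, tail=1, size=1
write(51): buf=[12 51 _], head=0, tail=2, size=2
read(): buf=[_ 51 _], head=1, tail=2, size=1
write(72): buf=[_ 51 72], head=1, tail=0, size=2
write(74): buf=[74 51 72], head=1, tail=1, size=3
read(): buf=[74 _ 72], head=2, tail=1, size=2
read(): buf=[74 _ _], head=0, tail=1, size=1
write(22): buf=[74 22 _], head=0, tail=2, size=2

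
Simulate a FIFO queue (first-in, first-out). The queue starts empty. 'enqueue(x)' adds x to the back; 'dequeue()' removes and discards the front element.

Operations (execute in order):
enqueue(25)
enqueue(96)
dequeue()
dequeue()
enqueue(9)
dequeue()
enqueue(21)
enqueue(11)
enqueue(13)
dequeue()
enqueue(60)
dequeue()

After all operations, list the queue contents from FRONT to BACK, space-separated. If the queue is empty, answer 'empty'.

enqueue(25): [25]
enqueue(96): [25, 96]
dequeue(): [96]
dequeue(): []
enqueue(9): [9]
dequeue(): []
enqueue(21): [21]
enqueue(11): [21, 11]
enqueue(13): [21, 11, 13]
dequeue(): [11, 13]
enqueue(60): [11, 13, 60]
dequeue(): [13, 60]

Answer: 13 60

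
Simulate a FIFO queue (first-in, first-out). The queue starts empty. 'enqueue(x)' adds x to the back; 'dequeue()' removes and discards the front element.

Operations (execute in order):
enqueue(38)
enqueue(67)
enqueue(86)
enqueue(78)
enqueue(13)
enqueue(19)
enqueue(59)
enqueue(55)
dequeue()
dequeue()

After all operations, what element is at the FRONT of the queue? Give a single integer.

Answer: 86

Derivation:
enqueue(38): queue = [38]
enqueue(67): queue = [38, 67]
enqueue(86): queue = [38, 67, 86]
enqueue(78): queue = [38, 67, 86, 78]
enqueue(13): queue = [38, 67, 86, 78, 13]
enqueue(19): queue = [38, 67, 86, 78, 13, 19]
enqueue(59): queue = [38, 67, 86, 78, 13, 19, 59]
enqueue(55): queue = [38, 67, 86, 78, 13, 19, 59, 55]
dequeue(): queue = [67, 86, 78, 13, 19, 59, 55]
dequeue(): queue = [86, 78, 13, 19, 59, 55]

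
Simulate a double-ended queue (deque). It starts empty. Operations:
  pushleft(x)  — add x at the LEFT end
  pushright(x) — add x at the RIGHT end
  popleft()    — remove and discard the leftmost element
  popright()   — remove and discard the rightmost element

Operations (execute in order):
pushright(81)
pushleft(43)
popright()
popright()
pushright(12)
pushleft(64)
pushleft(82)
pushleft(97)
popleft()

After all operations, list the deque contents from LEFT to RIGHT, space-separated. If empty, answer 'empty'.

Answer: 82 64 12

Derivation:
pushright(81): [81]
pushleft(43): [43, 81]
popright(): [43]
popright(): []
pushright(12): [12]
pushleft(64): [64, 12]
pushleft(82): [82, 64, 12]
pushleft(97): [97, 82, 64, 12]
popleft(): [82, 64, 12]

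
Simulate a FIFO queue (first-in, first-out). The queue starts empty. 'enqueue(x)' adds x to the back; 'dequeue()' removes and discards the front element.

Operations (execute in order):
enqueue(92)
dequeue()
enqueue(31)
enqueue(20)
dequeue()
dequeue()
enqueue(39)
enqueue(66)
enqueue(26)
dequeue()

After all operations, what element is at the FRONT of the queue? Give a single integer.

Answer: 66

Derivation:
enqueue(92): queue = [92]
dequeue(): queue = []
enqueue(31): queue = [31]
enqueue(20): queue = [31, 20]
dequeue(): queue = [20]
dequeue(): queue = []
enqueue(39): queue = [39]
enqueue(66): queue = [39, 66]
enqueue(26): queue = [39, 66, 26]
dequeue(): queue = [66, 26]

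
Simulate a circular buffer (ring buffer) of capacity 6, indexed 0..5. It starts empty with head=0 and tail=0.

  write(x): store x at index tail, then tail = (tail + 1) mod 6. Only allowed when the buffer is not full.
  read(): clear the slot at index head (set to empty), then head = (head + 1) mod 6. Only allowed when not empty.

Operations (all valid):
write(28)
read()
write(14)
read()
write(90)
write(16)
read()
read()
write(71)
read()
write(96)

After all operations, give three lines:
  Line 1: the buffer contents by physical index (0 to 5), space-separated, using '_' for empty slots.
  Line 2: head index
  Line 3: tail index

Answer: _ _ _ _ _ 96
5
0

Derivation:
write(28): buf=[28 _ _ _ _ _], head=0, tail=1, size=1
read(): buf=[_ _ _ _ _ _], head=1, tail=1, size=0
write(14): buf=[_ 14 _ _ _ _], head=1, tail=2, size=1
read(): buf=[_ _ _ _ _ _], head=2, tail=2, size=0
write(90): buf=[_ _ 90 _ _ _], head=2, tail=3, size=1
write(16): buf=[_ _ 90 16 _ _], head=2, tail=4, size=2
read(): buf=[_ _ _ 16 _ _], head=3, tail=4, size=1
read(): buf=[_ _ _ _ _ _], head=4, tail=4, size=0
write(71): buf=[_ _ _ _ 71 _], head=4, tail=5, size=1
read(): buf=[_ _ _ _ _ _], head=5, tail=5, size=0
write(96): buf=[_ _ _ _ _ 96], head=5, tail=0, size=1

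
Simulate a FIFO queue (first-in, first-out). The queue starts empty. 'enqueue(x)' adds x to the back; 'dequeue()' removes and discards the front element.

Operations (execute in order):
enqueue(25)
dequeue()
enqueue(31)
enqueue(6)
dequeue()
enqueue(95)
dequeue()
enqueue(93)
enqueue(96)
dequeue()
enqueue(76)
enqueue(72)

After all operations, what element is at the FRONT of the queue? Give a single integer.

Answer: 93

Derivation:
enqueue(25): queue = [25]
dequeue(): queue = []
enqueue(31): queue = [31]
enqueue(6): queue = [31, 6]
dequeue(): queue = [6]
enqueue(95): queue = [6, 95]
dequeue(): queue = [95]
enqueue(93): queue = [95, 93]
enqueue(96): queue = [95, 93, 96]
dequeue(): queue = [93, 96]
enqueue(76): queue = [93, 96, 76]
enqueue(72): queue = [93, 96, 76, 72]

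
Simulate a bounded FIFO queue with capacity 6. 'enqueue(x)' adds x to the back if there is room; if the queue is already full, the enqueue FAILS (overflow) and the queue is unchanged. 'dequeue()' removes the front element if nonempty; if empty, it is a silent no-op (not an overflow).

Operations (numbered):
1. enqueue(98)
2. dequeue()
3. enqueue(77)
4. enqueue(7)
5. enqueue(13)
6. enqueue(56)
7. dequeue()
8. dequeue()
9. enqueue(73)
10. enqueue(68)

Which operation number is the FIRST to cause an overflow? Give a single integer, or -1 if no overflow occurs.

Answer: -1

Derivation:
1. enqueue(98): size=1
2. dequeue(): size=0
3. enqueue(77): size=1
4. enqueue(7): size=2
5. enqueue(13): size=3
6. enqueue(56): size=4
7. dequeue(): size=3
8. dequeue(): size=2
9. enqueue(73): size=3
10. enqueue(68): size=4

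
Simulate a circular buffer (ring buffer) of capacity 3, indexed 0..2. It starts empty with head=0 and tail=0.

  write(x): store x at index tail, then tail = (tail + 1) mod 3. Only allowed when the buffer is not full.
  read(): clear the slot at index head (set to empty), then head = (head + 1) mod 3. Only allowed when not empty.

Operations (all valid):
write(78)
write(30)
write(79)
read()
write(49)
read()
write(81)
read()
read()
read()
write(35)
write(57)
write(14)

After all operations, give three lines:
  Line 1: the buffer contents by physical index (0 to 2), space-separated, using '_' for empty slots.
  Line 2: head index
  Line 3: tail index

write(78): buf=[78 _ _], head=0, tail=1, size=1
write(30): buf=[78 30 _], head=0, tail=2, size=2
write(79): buf=[78 30 79], head=0, tail=0, size=3
read(): buf=[_ 30 79], head=1, tail=0, size=2
write(49): buf=[49 30 79], head=1, tail=1, size=3
read(): buf=[49 _ 79], head=2, tail=1, size=2
write(81): buf=[49 81 79], head=2, tail=2, size=3
read(): buf=[49 81 _], head=0, tail=2, size=2
read(): buf=[_ 81 _], head=1, tail=2, size=1
read(): buf=[_ _ _], head=2, tail=2, size=0
write(35): buf=[_ _ 35], head=2, tail=0, size=1
write(57): buf=[57 _ 35], head=2, tail=1, size=2
write(14): buf=[57 14 35], head=2, tail=2, size=3

Answer: 57 14 35
2
2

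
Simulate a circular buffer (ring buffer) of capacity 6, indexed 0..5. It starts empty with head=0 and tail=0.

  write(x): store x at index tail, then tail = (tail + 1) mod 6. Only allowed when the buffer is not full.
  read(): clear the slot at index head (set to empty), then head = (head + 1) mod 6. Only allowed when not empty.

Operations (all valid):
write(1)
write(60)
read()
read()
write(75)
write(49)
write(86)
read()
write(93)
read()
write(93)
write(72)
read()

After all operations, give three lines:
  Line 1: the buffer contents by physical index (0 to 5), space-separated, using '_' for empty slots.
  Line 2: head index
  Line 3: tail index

Answer: 93 72 _ _ _ 93
5
2

Derivation:
write(1): buf=[1 _ _ _ _ _], head=0, tail=1, size=1
write(60): buf=[1 60 _ _ _ _], head=0, tail=2, size=2
read(): buf=[_ 60 _ _ _ _], head=1, tail=2, size=1
read(): buf=[_ _ _ _ _ _], head=2, tail=2, size=0
write(75): buf=[_ _ 75 _ _ _], head=2, tail=3, size=1
write(49): buf=[_ _ 75 49 _ _], head=2, tail=4, size=2
write(86): buf=[_ _ 75 49 86 _], head=2, tail=5, size=3
read(): buf=[_ _ _ 49 86 _], head=3, tail=5, size=2
write(93): buf=[_ _ _ 49 86 93], head=3, tail=0, size=3
read(): buf=[_ _ _ _ 86 93], head=4, tail=0, size=2
write(93): buf=[93 _ _ _ 86 93], head=4, tail=1, size=3
write(72): buf=[93 72 _ _ 86 93], head=4, tail=2, size=4
read(): buf=[93 72 _ _ _ 93], head=5, tail=2, size=3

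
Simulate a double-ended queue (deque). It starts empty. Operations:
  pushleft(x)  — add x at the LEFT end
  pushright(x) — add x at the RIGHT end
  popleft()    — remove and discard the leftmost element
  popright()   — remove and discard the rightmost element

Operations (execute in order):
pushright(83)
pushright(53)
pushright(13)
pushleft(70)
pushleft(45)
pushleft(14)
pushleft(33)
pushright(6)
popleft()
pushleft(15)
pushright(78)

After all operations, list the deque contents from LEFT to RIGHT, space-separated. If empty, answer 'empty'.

Answer: 15 14 45 70 83 53 13 6 78

Derivation:
pushright(83): [83]
pushright(53): [83, 53]
pushright(13): [83, 53, 13]
pushleft(70): [70, 83, 53, 13]
pushleft(45): [45, 70, 83, 53, 13]
pushleft(14): [14, 45, 70, 83, 53, 13]
pushleft(33): [33, 14, 45, 70, 83, 53, 13]
pushright(6): [33, 14, 45, 70, 83, 53, 13, 6]
popleft(): [14, 45, 70, 83, 53, 13, 6]
pushleft(15): [15, 14, 45, 70, 83, 53, 13, 6]
pushright(78): [15, 14, 45, 70, 83, 53, 13, 6, 78]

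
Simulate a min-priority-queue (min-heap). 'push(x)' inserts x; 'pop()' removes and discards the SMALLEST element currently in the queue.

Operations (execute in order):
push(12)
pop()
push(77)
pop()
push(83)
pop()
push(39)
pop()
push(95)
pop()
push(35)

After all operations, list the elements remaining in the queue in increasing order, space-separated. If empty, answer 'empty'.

push(12): heap contents = [12]
pop() → 12: heap contents = []
push(77): heap contents = [77]
pop() → 77: heap contents = []
push(83): heap contents = [83]
pop() → 83: heap contents = []
push(39): heap contents = [39]
pop() → 39: heap contents = []
push(95): heap contents = [95]
pop() → 95: heap contents = []
push(35): heap contents = [35]

Answer: 35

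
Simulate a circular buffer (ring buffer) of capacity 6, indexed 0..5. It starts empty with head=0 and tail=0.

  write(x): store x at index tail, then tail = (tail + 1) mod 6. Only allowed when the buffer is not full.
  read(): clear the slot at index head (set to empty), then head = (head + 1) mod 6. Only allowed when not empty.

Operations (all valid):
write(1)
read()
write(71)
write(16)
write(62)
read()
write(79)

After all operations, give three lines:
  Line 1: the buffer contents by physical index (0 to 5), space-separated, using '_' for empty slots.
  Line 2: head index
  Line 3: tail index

write(1): buf=[1 _ _ _ _ _], head=0, tail=1, size=1
read(): buf=[_ _ _ _ _ _], head=1, tail=1, size=0
write(71): buf=[_ 71 _ _ _ _], head=1, tail=2, size=1
write(16): buf=[_ 71 16 _ _ _], head=1, tail=3, size=2
write(62): buf=[_ 71 16 62 _ _], head=1, tail=4, size=3
read(): buf=[_ _ 16 62 _ _], head=2, tail=4, size=2
write(79): buf=[_ _ 16 62 79 _], head=2, tail=5, size=3

Answer: _ _ 16 62 79 _
2
5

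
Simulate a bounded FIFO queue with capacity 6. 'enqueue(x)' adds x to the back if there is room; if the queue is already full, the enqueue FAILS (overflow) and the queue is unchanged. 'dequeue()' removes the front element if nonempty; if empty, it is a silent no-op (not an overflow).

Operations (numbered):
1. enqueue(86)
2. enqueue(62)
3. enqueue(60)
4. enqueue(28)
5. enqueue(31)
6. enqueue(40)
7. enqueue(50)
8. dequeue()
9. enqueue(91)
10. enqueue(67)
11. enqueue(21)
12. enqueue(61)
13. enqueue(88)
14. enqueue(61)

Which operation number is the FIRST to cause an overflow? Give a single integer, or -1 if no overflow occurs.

Answer: 7

Derivation:
1. enqueue(86): size=1
2. enqueue(62): size=2
3. enqueue(60): size=3
4. enqueue(28): size=4
5. enqueue(31): size=5
6. enqueue(40): size=6
7. enqueue(50): size=6=cap → OVERFLOW (fail)
8. dequeue(): size=5
9. enqueue(91): size=6
10. enqueue(67): size=6=cap → OVERFLOW (fail)
11. enqueue(21): size=6=cap → OVERFLOW (fail)
12. enqueue(61): size=6=cap → OVERFLOW (fail)
13. enqueue(88): size=6=cap → OVERFLOW (fail)
14. enqueue(61): size=6=cap → OVERFLOW (fail)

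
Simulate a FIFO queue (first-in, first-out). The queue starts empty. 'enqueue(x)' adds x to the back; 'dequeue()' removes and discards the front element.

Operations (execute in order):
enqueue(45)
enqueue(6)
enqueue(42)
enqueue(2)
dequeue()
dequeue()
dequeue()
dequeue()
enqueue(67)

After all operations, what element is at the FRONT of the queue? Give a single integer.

enqueue(45): queue = [45]
enqueue(6): queue = [45, 6]
enqueue(42): queue = [45, 6, 42]
enqueue(2): queue = [45, 6, 42, 2]
dequeue(): queue = [6, 42, 2]
dequeue(): queue = [42, 2]
dequeue(): queue = [2]
dequeue(): queue = []
enqueue(67): queue = [67]

Answer: 67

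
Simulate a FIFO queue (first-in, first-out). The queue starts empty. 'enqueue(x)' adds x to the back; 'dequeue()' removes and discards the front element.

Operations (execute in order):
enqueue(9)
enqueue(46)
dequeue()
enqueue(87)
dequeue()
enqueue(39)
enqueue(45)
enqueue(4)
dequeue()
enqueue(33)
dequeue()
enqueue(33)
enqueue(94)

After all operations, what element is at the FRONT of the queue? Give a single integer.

Answer: 45

Derivation:
enqueue(9): queue = [9]
enqueue(46): queue = [9, 46]
dequeue(): queue = [46]
enqueue(87): queue = [46, 87]
dequeue(): queue = [87]
enqueue(39): queue = [87, 39]
enqueue(45): queue = [87, 39, 45]
enqueue(4): queue = [87, 39, 45, 4]
dequeue(): queue = [39, 45, 4]
enqueue(33): queue = [39, 45, 4, 33]
dequeue(): queue = [45, 4, 33]
enqueue(33): queue = [45, 4, 33, 33]
enqueue(94): queue = [45, 4, 33, 33, 94]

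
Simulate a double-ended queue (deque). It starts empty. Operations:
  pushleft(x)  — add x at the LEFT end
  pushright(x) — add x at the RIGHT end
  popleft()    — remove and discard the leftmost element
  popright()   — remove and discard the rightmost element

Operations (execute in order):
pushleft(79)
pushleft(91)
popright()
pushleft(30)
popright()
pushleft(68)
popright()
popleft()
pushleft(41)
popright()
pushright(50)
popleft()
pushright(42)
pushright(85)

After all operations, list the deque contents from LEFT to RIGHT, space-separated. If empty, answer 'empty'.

Answer: 42 85

Derivation:
pushleft(79): [79]
pushleft(91): [91, 79]
popright(): [91]
pushleft(30): [30, 91]
popright(): [30]
pushleft(68): [68, 30]
popright(): [68]
popleft(): []
pushleft(41): [41]
popright(): []
pushright(50): [50]
popleft(): []
pushright(42): [42]
pushright(85): [42, 85]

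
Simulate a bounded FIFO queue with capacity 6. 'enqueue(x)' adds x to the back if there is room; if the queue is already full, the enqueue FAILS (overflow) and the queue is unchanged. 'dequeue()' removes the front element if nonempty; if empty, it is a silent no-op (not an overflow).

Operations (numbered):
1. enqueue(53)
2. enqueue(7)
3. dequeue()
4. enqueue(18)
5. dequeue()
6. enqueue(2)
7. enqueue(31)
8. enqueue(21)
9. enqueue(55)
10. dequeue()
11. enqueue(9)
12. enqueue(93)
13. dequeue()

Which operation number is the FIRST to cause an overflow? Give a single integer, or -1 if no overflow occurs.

1. enqueue(53): size=1
2. enqueue(7): size=2
3. dequeue(): size=1
4. enqueue(18): size=2
5. dequeue(): size=1
6. enqueue(2): size=2
7. enqueue(31): size=3
8. enqueue(21): size=4
9. enqueue(55): size=5
10. dequeue(): size=4
11. enqueue(9): size=5
12. enqueue(93): size=6
13. dequeue(): size=5

Answer: -1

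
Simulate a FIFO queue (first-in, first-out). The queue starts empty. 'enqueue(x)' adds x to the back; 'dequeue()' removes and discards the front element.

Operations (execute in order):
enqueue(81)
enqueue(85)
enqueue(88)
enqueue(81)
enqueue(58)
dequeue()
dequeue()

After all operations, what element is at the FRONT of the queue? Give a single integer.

Answer: 88

Derivation:
enqueue(81): queue = [81]
enqueue(85): queue = [81, 85]
enqueue(88): queue = [81, 85, 88]
enqueue(81): queue = [81, 85, 88, 81]
enqueue(58): queue = [81, 85, 88, 81, 58]
dequeue(): queue = [85, 88, 81, 58]
dequeue(): queue = [88, 81, 58]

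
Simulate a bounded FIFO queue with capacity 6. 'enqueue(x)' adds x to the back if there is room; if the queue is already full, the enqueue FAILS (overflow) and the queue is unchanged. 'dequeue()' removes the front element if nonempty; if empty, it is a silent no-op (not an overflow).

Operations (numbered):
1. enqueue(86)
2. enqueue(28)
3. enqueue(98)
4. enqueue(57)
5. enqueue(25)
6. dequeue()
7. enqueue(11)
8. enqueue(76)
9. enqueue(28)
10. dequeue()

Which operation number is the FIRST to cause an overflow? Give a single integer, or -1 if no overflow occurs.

1. enqueue(86): size=1
2. enqueue(28): size=2
3. enqueue(98): size=3
4. enqueue(57): size=4
5. enqueue(25): size=5
6. dequeue(): size=4
7. enqueue(11): size=5
8. enqueue(76): size=6
9. enqueue(28): size=6=cap → OVERFLOW (fail)
10. dequeue(): size=5

Answer: 9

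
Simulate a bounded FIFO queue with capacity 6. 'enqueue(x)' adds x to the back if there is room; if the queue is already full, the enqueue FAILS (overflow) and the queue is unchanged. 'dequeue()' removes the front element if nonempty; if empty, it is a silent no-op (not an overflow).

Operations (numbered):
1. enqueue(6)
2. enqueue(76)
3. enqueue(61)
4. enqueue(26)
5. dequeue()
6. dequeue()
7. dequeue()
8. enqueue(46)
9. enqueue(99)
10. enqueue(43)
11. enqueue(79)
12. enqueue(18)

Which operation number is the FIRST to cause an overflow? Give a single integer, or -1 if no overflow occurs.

Answer: -1

Derivation:
1. enqueue(6): size=1
2. enqueue(76): size=2
3. enqueue(61): size=3
4. enqueue(26): size=4
5. dequeue(): size=3
6. dequeue(): size=2
7. dequeue(): size=1
8. enqueue(46): size=2
9. enqueue(99): size=3
10. enqueue(43): size=4
11. enqueue(79): size=5
12. enqueue(18): size=6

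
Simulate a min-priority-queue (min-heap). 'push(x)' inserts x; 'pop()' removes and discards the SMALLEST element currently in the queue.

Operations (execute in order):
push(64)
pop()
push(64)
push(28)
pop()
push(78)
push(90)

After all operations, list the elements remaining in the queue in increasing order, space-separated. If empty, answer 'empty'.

Answer: 64 78 90

Derivation:
push(64): heap contents = [64]
pop() → 64: heap contents = []
push(64): heap contents = [64]
push(28): heap contents = [28, 64]
pop() → 28: heap contents = [64]
push(78): heap contents = [64, 78]
push(90): heap contents = [64, 78, 90]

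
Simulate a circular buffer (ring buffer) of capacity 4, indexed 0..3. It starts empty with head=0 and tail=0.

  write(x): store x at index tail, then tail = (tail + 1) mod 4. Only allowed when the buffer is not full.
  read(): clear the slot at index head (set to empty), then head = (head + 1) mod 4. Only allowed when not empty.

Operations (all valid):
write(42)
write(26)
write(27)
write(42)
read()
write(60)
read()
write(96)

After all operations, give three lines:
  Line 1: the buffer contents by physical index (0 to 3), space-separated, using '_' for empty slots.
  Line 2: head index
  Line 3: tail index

Answer: 60 96 27 42
2
2

Derivation:
write(42): buf=[42 _ _ _], head=0, tail=1, size=1
write(26): buf=[42 26 _ _], head=0, tail=2, size=2
write(27): buf=[42 26 27 _], head=0, tail=3, size=3
write(42): buf=[42 26 27 42], head=0, tail=0, size=4
read(): buf=[_ 26 27 42], head=1, tail=0, size=3
write(60): buf=[60 26 27 42], head=1, tail=1, size=4
read(): buf=[60 _ 27 42], head=2, tail=1, size=3
write(96): buf=[60 96 27 42], head=2, tail=2, size=4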